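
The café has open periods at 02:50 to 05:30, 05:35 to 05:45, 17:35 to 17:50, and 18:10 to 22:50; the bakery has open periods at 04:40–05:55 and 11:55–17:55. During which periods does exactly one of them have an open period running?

A but not B: 02:50-04:40, 18:10-22:50.
B but not A: 05:30-05:35, 05:45-05:55, 11:55-17:35, 17:50-17:55.
Combining gives A △ B.

02:50-04:40, 05:30-05:35, 05:45-05:55, 11:55-17:35, 17:50-17:55, 18:10-22:50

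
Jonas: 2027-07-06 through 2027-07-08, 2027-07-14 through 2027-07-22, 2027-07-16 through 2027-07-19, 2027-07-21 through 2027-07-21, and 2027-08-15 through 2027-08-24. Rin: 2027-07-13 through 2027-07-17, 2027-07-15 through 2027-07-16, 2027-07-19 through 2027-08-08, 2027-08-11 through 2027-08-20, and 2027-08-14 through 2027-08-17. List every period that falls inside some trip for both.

2027-07-14 through 2027-07-17, 2027-07-19 through 2027-07-22, 2027-08-15 through 2027-08-20

Merge the first list: 2027-07-06 through 2027-07-08, 2027-07-14 through 2027-07-22, 2027-08-15 through 2027-08-24.
Merge the second list: 2027-07-13 through 2027-07-17, 2027-07-19 through 2027-08-08, 2027-08-11 through 2027-08-20.
2027-07-06 through 2027-07-08: no overlap with the second set.
2027-07-14 through 2027-07-22 meets the second set on 2027-07-14 through 2027-07-17, 2027-07-19 through 2027-07-22.
2027-08-15 through 2027-08-24 meets the second set on 2027-08-15 through 2027-08-20.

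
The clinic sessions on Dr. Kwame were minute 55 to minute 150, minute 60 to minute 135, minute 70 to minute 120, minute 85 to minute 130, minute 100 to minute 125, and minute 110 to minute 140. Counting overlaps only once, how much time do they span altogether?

Merged: minute 55 to minute 150.
Length: 95 minutes.

95 minutes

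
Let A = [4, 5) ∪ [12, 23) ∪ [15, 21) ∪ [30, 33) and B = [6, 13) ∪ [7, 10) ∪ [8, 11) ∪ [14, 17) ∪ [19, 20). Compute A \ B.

A, merged: [4, 5), [12, 23), [30, 33).
B, merged: [6, 13), [14, 17), [19, 20).
[4, 5) is untouched.
[12, 23) with B removed leaves [13, 14), [17, 19), [20, 23).
[30, 33) is untouched.

[4, 5) ∪ [13, 14) ∪ [17, 19) ∪ [20, 23) ∪ [30, 33)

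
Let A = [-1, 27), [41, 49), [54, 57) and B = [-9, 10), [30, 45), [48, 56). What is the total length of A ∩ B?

A ∩ B = [-1, 10), [41, 45), [48, 49), [54, 56).
Total: 11 + 4 + 1 + 2 = 18.

18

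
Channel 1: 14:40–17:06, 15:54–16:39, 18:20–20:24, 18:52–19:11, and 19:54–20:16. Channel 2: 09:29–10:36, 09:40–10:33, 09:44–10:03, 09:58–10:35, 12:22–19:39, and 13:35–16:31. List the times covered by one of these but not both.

09:29–10:36, 12:22–14:40, 17:06–18:20, 19:39–20:24

First set merges to 14:40–17:06, 18:20–20:24.
Second set merges to 09:29–10:36, 12:22–19:39.
A \ B = 19:39–20:24.
B \ A = 09:29–10:36, 12:22–14:40, 17:06–18:20.
Union of the two gives the symmetric difference.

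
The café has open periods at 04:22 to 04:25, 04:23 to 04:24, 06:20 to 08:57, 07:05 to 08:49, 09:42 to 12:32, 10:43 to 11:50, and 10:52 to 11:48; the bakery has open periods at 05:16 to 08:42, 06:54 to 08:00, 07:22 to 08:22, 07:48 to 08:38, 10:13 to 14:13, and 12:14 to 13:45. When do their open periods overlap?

Merge the first list: 04:22-04:25, 06:20-08:57, 09:42-12:32.
Merge the second list: 05:16-08:42, 10:13-14:13.
04:22-04:25 meets no B interval.
06:20-08:57 ∩ B → 06:20-08:42.
09:42-12:32 ∩ B → 10:13-12:32.

06:20-08:42, 10:13-12:32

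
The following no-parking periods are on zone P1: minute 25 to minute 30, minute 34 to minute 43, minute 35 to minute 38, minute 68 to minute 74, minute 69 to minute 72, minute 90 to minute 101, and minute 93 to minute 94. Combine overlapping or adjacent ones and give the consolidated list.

minute 34 to minute 43 is disjoint → start new block.
minute 35 to minute 38 overlaps/touches minute 34 to minute 43 → extend to minute 34 to minute 43.
minute 68 to minute 74 is disjoint → start new block.
minute 69 to minute 72 overlaps/touches minute 68 to minute 74 → extend to minute 68 to minute 74.
minute 90 to minute 101 is disjoint → start new block.
minute 93 to minute 94 overlaps/touches minute 90 to minute 101 → extend to minute 90 to minute 101.

minute 25 to minute 30, minute 34 to minute 43, minute 68 to minute 74, minute 90 to minute 101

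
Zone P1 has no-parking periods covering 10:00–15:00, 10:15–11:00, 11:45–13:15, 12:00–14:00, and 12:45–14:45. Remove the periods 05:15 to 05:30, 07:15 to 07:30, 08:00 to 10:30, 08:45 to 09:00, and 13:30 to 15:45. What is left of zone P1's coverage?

A, merged: 10:00-15:00.
B, merged: 05:15-05:30, 07:15-07:30, 08:00-10:30, 13:30-15:45.
10:00-15:00 minus B → 10:30-13:30.

10:30-13:30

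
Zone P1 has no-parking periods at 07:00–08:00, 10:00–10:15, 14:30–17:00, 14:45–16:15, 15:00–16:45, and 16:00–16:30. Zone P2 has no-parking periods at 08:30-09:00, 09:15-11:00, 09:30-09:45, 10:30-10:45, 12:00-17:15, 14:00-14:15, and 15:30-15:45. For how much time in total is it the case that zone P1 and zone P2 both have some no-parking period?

2 h 45 min

Merge the first list: 07:00-08:00, 10:00-10:15, 14:30-17:00.
Merge the second list: 08:30-09:00, 09:15-11:00, 12:00-17:15.
A ∩ B = 10:00-10:15, 14:30-17:00.
Total: 15 min + 2 h 30 min = 2 h 45 min.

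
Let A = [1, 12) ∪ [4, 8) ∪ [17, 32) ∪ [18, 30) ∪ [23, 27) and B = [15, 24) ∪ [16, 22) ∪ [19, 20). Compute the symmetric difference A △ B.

[1, 12) ∪ [15, 17) ∪ [24, 32)

First set merges to [1, 12), [17, 32).
Second set merges to [15, 24).
A but not B: [1, 12), [24, 32).
B but not A: [15, 17).
Combining gives A △ B.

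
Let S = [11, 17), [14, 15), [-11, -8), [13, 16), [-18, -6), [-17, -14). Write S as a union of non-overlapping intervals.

Sort by start: [-18, -6), [-17, -14), [-11, -8), [11, 17), [13, 16), [14, 15).
[-17, -14) overlaps/touches [-18, -6) → extend to [-18, -6).
[-11, -8) overlaps/touches [-18, -6) → extend to [-18, -6).
[11, 17) is disjoint → start new block.
[13, 16) overlaps/touches [11, 17) → extend to [11, 17).
[14, 15) overlaps/touches [11, 17) → extend to [11, 17).

[-18, -6) ∪ [11, 17)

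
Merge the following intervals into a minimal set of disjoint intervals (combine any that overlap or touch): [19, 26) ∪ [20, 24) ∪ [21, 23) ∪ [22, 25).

[20, 24) overlaps/touches [19, 26) → extend to [19, 26).
[21, 23) overlaps/touches [19, 26) → extend to [19, 26).
[22, 25) overlaps/touches [19, 26) → extend to [19, 26).

[19, 26)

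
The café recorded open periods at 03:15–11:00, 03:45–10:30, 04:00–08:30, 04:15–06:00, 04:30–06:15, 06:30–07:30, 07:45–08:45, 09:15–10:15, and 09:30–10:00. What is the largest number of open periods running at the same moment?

5

Sweep endpoints in order; track running count of active intervals.
Peak of 5 reached at 04:30.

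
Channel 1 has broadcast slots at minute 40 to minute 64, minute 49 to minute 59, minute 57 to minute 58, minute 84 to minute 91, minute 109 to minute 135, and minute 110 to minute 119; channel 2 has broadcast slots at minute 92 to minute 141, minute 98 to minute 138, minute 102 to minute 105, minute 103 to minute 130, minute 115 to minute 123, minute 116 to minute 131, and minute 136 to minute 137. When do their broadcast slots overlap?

minute 109 to minute 135

A, merged: minute 40 to minute 64, minute 84 to minute 91, minute 109 to minute 135.
B, merged: minute 92 to minute 141.
minute 40 to minute 64 meets no B interval.
minute 84 to minute 91 meets no B interval.
minute 109 to minute 135 ∩ B → minute 109 to minute 135.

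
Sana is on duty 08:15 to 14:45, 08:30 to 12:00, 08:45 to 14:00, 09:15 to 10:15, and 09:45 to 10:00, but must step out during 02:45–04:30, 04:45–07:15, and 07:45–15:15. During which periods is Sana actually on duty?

Merge the first list: 08:15–14:45.
08:15–14:45: fully covered by B → removed.

none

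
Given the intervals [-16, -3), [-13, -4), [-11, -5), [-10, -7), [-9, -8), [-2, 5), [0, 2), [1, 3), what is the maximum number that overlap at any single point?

5

Sweep endpoints in order; track running count of active intervals.
Peak of 5 reached at -9.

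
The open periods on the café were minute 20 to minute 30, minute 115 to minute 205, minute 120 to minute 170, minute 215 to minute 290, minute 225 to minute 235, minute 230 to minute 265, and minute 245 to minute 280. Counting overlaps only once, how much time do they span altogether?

Merged: minute 20 to minute 30, minute 115 to minute 205, minute 215 to minute 290.
Lengths: 10 minutes + 90 minutes + 75 minutes = 175 minutes.

175 minutes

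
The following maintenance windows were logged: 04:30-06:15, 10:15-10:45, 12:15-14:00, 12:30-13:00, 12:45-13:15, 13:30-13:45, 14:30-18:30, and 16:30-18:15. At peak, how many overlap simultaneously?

At 12:45, 3 of the intervals are simultaneously active.
No point has more.

3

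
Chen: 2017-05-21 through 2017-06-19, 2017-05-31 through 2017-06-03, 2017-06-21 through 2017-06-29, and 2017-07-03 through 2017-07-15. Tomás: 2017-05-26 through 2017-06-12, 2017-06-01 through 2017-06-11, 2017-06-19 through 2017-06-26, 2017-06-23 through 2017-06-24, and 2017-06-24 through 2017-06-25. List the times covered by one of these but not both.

2017-05-21 through 2017-05-25, 2017-06-13 through 2017-06-18, 2017-06-20 through 2017-06-20, 2017-06-27 through 2017-06-29, 2017-07-03 through 2017-07-15

A, merged: 2017-05-21 through 2017-06-19, 2017-06-21 through 2017-06-29, 2017-07-03 through 2017-07-15.
B, merged: 2017-05-26 through 2017-06-12, 2017-06-19 through 2017-06-26.
Only in the first: 2017-05-21 through 2017-05-25, 2017-06-13 through 2017-06-18, 2017-06-27 through 2017-06-29, 2017-07-03 through 2017-07-15.
Only in the second: 2017-06-20 through 2017-06-20.
Together these are the periods covered by exactly one.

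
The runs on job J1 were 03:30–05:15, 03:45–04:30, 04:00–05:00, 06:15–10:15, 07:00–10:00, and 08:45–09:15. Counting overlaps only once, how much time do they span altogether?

5 h 45 min

Merged: 03:30-05:15, 06:15-10:15.
Lengths: 1 h 45 min + 4 h = 5 h 45 min.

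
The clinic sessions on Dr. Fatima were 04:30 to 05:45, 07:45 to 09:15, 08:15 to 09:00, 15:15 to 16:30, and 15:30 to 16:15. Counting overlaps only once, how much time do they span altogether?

Merged: 04:30–05:45, 07:45–09:15, 15:15–16:30.
Lengths: 1 h 15 min + 1 h 30 min + 1 h 15 min = 4 h.

4 h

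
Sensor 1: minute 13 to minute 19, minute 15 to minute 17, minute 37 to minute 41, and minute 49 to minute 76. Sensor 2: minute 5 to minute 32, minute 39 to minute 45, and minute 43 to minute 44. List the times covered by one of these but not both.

Merge the first list: minute 13 to minute 19, minute 37 to minute 41, minute 49 to minute 76.
Merge the second list: minute 5 to minute 32, minute 39 to minute 45.
Only in the first: minute 37 to minute 39, minute 49 to minute 76.
Only in the second: minute 5 to minute 13, minute 19 to minute 32, minute 41 to minute 45.
Together these are the periods covered by exactly one.

minute 5 to minute 13, minute 19 to minute 32, minute 37 to minute 39, minute 41 to minute 45, minute 49 to minute 76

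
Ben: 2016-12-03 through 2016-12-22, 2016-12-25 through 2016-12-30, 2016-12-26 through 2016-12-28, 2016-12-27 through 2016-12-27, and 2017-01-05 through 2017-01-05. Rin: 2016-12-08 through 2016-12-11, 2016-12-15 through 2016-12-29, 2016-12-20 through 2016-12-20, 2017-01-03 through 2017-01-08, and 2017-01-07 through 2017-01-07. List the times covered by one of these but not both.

First set merges to 2016-12-03 through 2016-12-22, 2016-12-25 through 2016-12-30, 2017-01-05 through 2017-01-05.
Second set merges to 2016-12-08 through 2016-12-11, 2016-12-15 through 2016-12-29, 2017-01-03 through 2017-01-08.
Only in the first: 2016-12-03 through 2016-12-07, 2016-12-12 through 2016-12-14, 2016-12-30 through 2016-12-30.
Only in the second: 2016-12-23 through 2016-12-24, 2017-01-03 through 2017-01-04, 2017-01-06 through 2017-01-08.
Together these are the periods covered by exactly one.

2016-12-03 through 2016-12-07, 2016-12-12 through 2016-12-14, 2016-12-23 through 2016-12-24, 2016-12-30 through 2016-12-30, 2017-01-03 through 2017-01-04, 2017-01-06 through 2017-01-08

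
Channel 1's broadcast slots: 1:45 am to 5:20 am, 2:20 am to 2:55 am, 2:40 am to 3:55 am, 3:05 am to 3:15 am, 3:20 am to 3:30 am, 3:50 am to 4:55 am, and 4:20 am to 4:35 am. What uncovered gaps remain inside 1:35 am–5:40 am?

1:35 am-1:45 am, 5:20 am-5:40 am

Covered (merged): 1:45 am-5:20 am.
Complement within 1:35 am-5:40 am: 1:35 am-1:45 am, 5:20 am-5:40 am.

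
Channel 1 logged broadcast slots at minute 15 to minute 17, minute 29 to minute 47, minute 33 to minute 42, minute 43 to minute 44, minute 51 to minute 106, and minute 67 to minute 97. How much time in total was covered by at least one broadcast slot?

Merged: minute 15 to minute 17, minute 29 to minute 47, minute 51 to minute 106.
Lengths: 2 minutes + 18 minutes + 55 minutes = 75 minutes.

75 minutes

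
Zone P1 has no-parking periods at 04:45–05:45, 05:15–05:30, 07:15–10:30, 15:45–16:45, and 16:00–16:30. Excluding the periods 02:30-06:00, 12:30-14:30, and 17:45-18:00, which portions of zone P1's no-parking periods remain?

07:15–10:30, 15:45–16:45

Merge the first list: 04:45–05:45, 07:15–10:30, 15:45–16:45.
04:45–05:45: fully covered by B → removed.
07:15–10:30: no B overlap → unchanged.
15:45–16:45: no B overlap → unchanged.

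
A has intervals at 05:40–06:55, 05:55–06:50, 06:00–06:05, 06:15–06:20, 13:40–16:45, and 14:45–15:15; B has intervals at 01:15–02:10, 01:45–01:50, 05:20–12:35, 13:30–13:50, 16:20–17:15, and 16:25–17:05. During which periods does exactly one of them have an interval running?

01:15–02:10, 05:20–05:40, 06:55–12:35, 13:30–13:40, 13:50–16:20, 16:45–17:15

Merge the first list: 05:40–06:55, 13:40–16:45.
Merge the second list: 01:15–02:10, 05:20–12:35, 13:30–13:50, 16:20–17:15.
A but not B: 13:50–16:20.
B but not A: 01:15–02:10, 05:20–05:40, 06:55–12:35, 13:30–13:40, 16:45–17:15.
Combining gives A △ B.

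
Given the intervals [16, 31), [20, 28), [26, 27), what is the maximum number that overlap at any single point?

3

Sweep endpoints in order; track running count of active intervals.
Peak of 3 reached at 26.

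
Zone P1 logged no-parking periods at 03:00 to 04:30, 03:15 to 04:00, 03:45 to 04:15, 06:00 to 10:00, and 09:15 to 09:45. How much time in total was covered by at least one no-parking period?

5 h 30 min

Merged: 03:00–04:30, 06:00–10:00.
Lengths: 1 h 30 min + 4 h = 5 h 30 min.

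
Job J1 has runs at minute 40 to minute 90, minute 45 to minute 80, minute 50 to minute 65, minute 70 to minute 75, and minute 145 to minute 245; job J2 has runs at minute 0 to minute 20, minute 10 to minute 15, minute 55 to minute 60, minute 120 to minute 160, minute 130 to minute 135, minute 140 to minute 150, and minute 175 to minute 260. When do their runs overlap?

A, merged: minute 40 to minute 90, minute 145 to minute 245.
B, merged: minute 0 to minute 20, minute 55 to minute 60, minute 120 to minute 160, minute 175 to minute 260.
minute 40 to minute 90 meets the second set on minute 55 to minute 60.
minute 145 to minute 245 meets the second set on minute 145 to minute 160, minute 175 to minute 245.

minute 55 to minute 60, minute 145 to minute 160, minute 175 to minute 245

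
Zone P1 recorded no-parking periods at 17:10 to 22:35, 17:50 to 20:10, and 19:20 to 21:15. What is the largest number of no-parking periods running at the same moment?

Sweep endpoints in order; track running count of active intervals.
Peak of 3 reached at 19:20.

3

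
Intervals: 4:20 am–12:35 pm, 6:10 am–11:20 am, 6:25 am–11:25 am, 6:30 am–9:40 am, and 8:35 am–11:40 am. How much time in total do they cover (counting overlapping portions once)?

8 h 15 min

Merged: 4:20 am–12:35 pm.
Length: 8 h 15 min.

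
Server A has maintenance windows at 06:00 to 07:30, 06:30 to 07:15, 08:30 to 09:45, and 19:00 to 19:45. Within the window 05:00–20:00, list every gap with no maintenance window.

05:00-06:00, 07:30-08:30, 09:45-19:00, 19:45-20:00

After merging, the occupied span is 06:00-07:30, 08:30-09:45, 19:00-19:45.
Complement within 05:00-20:00: 05:00-06:00, 07:30-08:30, 09:45-19:00, 19:45-20:00.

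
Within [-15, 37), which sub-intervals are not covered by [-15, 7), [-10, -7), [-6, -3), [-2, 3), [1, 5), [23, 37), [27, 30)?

Covered (merged): [-15, 7), [23, 37).
Complement within [-15, 37): [7, 23).

[7, 23)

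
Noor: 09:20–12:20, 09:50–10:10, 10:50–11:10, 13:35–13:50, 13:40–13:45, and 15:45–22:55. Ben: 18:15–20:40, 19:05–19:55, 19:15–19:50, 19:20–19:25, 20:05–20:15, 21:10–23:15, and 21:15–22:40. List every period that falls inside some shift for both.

Merge the first list: 09:20–12:20, 13:35–13:50, 15:45–22:55.
Merge the second list: 18:15–20:40, 21:10–23:15.
09:20–12:20 meets no B interval.
13:35–13:50 meets no B interval.
15:45–22:55 ∩ B → 18:15–20:40, 21:10–22:55.

18:15–20:40, 21:10–22:55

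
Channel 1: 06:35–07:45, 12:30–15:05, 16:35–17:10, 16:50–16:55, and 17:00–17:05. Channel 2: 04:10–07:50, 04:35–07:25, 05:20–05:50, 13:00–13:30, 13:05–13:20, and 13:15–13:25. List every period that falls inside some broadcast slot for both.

06:35–07:45, 13:00–13:30

Merge the first list: 06:35–07:45, 12:30–15:05, 16:35–17:10.
Merge the second list: 04:10–07:50, 13:00–13:30.
06:35–07:45 ∩ B → 06:35–07:45.
12:30–15:05 ∩ B → 13:00–13:30.
16:35–17:10 meets no B interval.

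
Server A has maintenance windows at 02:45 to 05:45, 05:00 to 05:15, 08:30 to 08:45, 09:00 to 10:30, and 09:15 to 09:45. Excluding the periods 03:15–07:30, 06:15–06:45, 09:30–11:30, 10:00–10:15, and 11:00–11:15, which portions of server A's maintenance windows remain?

Merge the first list: 02:45–05:45, 08:30–08:45, 09:00–10:30.
Merge the second list: 03:15–07:30, 09:30–11:30.
02:45–05:45 with B removed leaves 02:45–03:15.
08:30–08:45 is untouched.
09:00–10:30 with B removed leaves 09:00–09:30.

02:45–03:15, 08:30–08:45, 09:00–09:30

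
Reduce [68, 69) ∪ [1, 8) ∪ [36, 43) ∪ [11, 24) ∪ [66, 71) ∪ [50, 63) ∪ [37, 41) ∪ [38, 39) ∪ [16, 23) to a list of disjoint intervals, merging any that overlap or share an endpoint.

Sort by start: [1, 8), [11, 24), [16, 23), [36, 43), [37, 41), [38, 39), [50, 63), [66, 71), [68, 69).
[11, 24) is disjoint → start new block.
[16, 23) overlaps/touches [11, 24) → extend to [11, 24).
[36, 43) is disjoint → start new block.
[37, 41) overlaps/touches [36, 43) → extend to [36, 43).
[38, 39) overlaps/touches [36, 43) → extend to [36, 43).
[50, 63) is disjoint → start new block.
[66, 71) is disjoint → start new block.
[68, 69) overlaps/touches [66, 71) → extend to [66, 71).

[1, 8) ∪ [11, 24) ∪ [36, 43) ∪ [50, 63) ∪ [66, 71)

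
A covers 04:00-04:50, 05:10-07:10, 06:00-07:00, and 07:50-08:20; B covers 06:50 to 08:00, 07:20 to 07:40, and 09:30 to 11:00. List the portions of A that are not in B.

04:00–04:50, 05:10–06:50, 08:00–08:20

Merge the first list: 04:00–04:50, 05:10–07:10, 07:50–08:20.
Merge the second list: 06:50–08:00, 09:30–11:00.
04:00–04:50: no B overlap → unchanged.
05:10–07:10 minus B → 05:10–06:50.
07:50–08:20 minus B → 08:00–08:20.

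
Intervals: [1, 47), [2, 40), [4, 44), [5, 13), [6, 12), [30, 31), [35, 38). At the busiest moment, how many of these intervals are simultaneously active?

Sweep endpoints in order; track running count of active intervals.
Peak of 5 reached at 6.

5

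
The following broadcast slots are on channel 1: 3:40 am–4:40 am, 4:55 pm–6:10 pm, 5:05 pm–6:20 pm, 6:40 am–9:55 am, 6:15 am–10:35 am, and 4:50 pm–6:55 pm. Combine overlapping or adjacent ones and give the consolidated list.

Sort by start: 3:40 am–4:40 am, 6:15 am–10:35 am, 6:40 am–9:55 am, 4:50 pm–6:55 pm, 4:55 pm–6:10 pm, 5:05 pm–6:20 pm.
6:15 am–10:35 am is disjoint → start new block.
6:40 am–9:55 am overlaps/touches 6:15 am–10:35 am → extend to 6:15 am–10:35 am.
4:50 pm–6:55 pm is disjoint → start new block.
4:55 pm–6:10 pm overlaps/touches 4:50 pm–6:55 pm → extend to 4:50 pm–6:55 pm.
5:05 pm–6:20 pm overlaps/touches 4:50 pm–6:55 pm → extend to 4:50 pm–6:55 pm.

3:40 am–4:40 am, 6:15 am–10:35 am, 4:50 pm–6:55 pm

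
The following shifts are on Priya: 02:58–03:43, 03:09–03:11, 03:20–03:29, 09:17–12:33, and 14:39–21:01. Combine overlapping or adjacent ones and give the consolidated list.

03:09-03:11 overlaps/touches 02:58-03:43 → extend to 02:58-03:43.
03:20-03:29 overlaps/touches 02:58-03:43 → extend to 02:58-03:43.
09:17-12:33 is disjoint → start new block.
14:39-21:01 is disjoint → start new block.

02:58-03:43, 09:17-12:33, 14:39-21:01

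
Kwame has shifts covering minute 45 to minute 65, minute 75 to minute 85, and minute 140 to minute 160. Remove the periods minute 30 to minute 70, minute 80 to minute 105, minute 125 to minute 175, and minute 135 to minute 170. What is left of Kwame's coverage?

Merge the second list: minute 30 to minute 70, minute 80 to minute 105, minute 125 to minute 175.
minute 45 to minute 65: entirely removed.
minute 75 to minute 85 \ B = minute 75 to minute 80.
minute 140 to minute 160: entirely removed.

minute 75 to minute 80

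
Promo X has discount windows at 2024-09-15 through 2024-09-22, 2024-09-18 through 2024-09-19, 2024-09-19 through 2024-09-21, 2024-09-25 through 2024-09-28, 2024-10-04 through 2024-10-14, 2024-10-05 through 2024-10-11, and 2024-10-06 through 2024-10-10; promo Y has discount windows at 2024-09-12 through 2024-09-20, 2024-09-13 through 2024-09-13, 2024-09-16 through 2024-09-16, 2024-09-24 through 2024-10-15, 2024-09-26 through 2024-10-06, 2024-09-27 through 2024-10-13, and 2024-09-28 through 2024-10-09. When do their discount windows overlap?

Merge the first list: 2024-09-15 through 2024-09-22, 2024-09-25 through 2024-09-28, 2024-10-04 through 2024-10-14.
Merge the second list: 2024-09-12 through 2024-09-20, 2024-09-24 through 2024-10-15.
2024-09-15 through 2024-09-22 meets the second set on 2024-09-15 through 2024-09-20.
2024-09-25 through 2024-09-28 meets the second set on 2024-09-25 through 2024-09-28.
2024-10-04 through 2024-10-14 meets the second set on 2024-10-04 through 2024-10-14.

2024-09-15 through 2024-09-20, 2024-09-25 through 2024-09-28, 2024-10-04 through 2024-10-14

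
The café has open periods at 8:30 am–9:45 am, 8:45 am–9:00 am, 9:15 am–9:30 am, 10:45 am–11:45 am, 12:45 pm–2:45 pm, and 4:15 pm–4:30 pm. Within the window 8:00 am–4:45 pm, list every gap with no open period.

8:00 am–8:30 am, 9:45 am–10:45 am, 11:45 am–12:45 pm, 2:45 pm–4:15 pm, 4:30 pm–4:45 pm

After merging, the occupied span is 8:30 am–9:45 am, 10:45 am–11:45 am, 12:45 pm–2:45 pm, 4:15 pm–4:30 pm.
Uncovered inside 8:00 am–4:45 pm: 8:00 am–8:30 am, 9:45 am–10:45 am, 11:45 am–12:45 pm, 2:45 pm–4:15 pm, 4:30 pm–4:45 pm.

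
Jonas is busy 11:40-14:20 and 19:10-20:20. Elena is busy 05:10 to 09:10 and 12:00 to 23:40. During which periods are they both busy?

11:40–14:20 overlaps B on 12:00–14:20.
19:10–20:20 overlaps B on 19:10–20:20.

12:00–14:20, 19:10–20:20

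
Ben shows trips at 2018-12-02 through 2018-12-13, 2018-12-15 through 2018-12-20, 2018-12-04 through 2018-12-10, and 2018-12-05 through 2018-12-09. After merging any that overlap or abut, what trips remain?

2018-12-02 through 2018-12-13, 2018-12-15 through 2018-12-20

Sort by start: 2018-12-02 through 2018-12-13, 2018-12-04 through 2018-12-10, 2018-12-05 through 2018-12-09, 2018-12-15 through 2018-12-20.
2018-12-04 through 2018-12-10 overlaps/touches 2018-12-02 through 2018-12-13 → extend to 2018-12-02 through 2018-12-13.
2018-12-05 through 2018-12-09 overlaps/touches 2018-12-02 through 2018-12-13 → extend to 2018-12-02 through 2018-12-13.
2018-12-15 through 2018-12-20 is disjoint → start new block.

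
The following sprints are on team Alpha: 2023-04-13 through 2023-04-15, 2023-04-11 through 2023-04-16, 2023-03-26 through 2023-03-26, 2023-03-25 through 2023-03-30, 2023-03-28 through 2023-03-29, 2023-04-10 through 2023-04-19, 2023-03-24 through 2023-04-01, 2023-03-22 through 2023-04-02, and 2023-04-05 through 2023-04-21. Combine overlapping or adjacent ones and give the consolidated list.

Sort by start: 2023-03-22 through 2023-04-02, 2023-03-24 through 2023-04-01, 2023-03-25 through 2023-03-30, 2023-03-26 through 2023-03-26, 2023-03-28 through 2023-03-29, 2023-04-05 through 2023-04-21, 2023-04-10 through 2023-04-19, 2023-04-11 through 2023-04-16, 2023-04-13 through 2023-04-15.
2023-03-24 through 2023-04-01 overlaps/touches 2023-03-22 through 2023-04-02 → extend to 2023-03-22 through 2023-04-02.
2023-03-25 through 2023-03-30 overlaps/touches 2023-03-22 through 2023-04-02 → extend to 2023-03-22 through 2023-04-02.
2023-03-26 through 2023-03-26 overlaps/touches 2023-03-22 through 2023-04-02 → extend to 2023-03-22 through 2023-04-02.
2023-03-28 through 2023-03-29 overlaps/touches 2023-03-22 through 2023-04-02 → extend to 2023-03-22 through 2023-04-02.
2023-04-05 through 2023-04-21 is disjoint → start new block.
2023-04-10 through 2023-04-19 overlaps/touches 2023-04-05 through 2023-04-21 → extend to 2023-04-05 through 2023-04-21.
2023-04-11 through 2023-04-16 overlaps/touches 2023-04-05 through 2023-04-21 → extend to 2023-04-05 through 2023-04-21.
2023-04-13 through 2023-04-15 overlaps/touches 2023-04-05 through 2023-04-21 → extend to 2023-04-05 through 2023-04-21.

2023-03-22 through 2023-04-02, 2023-04-05 through 2023-04-21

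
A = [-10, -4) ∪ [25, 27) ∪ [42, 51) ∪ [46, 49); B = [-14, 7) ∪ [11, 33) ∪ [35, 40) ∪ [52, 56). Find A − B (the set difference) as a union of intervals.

[42, 51)

A, merged: [-10, -4), [25, 27), [42, 51).
[-10, -4): fully covered by B → removed.
[25, 27): fully covered by B → removed.
[42, 51): no B overlap → unchanged.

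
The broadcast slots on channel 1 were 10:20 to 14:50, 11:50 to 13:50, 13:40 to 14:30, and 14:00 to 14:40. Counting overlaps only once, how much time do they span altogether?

Merged: 10:20–14:50.
Length: 4 h 30 min.

4 h 30 min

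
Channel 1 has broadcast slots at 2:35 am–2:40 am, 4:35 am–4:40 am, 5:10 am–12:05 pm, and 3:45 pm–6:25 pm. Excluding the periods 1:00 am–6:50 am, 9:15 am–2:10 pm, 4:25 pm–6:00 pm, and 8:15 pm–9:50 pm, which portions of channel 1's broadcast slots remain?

2:35 am–2:40 am: entirely removed.
4:35 am–4:40 am: entirely removed.
5:10 am–12:05 pm \ B = 6:50 am–9:15 am.
3:45 pm–6:25 pm \ B = 3:45 pm–4:25 pm, 6:00 pm–6:25 pm.

6:50 am–9:15 am, 3:45 pm–4:25 pm, 6:00 pm–6:25 pm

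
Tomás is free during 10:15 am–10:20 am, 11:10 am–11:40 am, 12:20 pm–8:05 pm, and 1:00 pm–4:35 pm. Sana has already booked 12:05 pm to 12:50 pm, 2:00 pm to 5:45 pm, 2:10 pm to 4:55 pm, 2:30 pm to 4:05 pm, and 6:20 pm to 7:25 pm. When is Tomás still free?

Merge the first list: 10:15 am–10:20 am, 11:10 am–11:40 am, 12:20 pm–8:05 pm.
Merge the second list: 12:05 pm–12:50 pm, 2:00 pm–5:45 pm, 6:20 pm–7:25 pm.
10:15 am–10:20 am is untouched.
11:10 am–11:40 am is untouched.
12:20 pm–8:05 pm with B removed leaves 12:50 pm–2:00 pm, 5:45 pm–6:20 pm, 7:25 pm–8:05 pm.

10:15 am–10:20 am, 11:10 am–11:40 am, 12:50 pm–2:00 pm, 5:45 pm–6:20 pm, 7:25 pm–8:05 pm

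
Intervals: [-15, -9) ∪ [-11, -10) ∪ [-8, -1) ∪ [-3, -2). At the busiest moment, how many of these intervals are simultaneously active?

2

At -11, 2 of the intervals are simultaneously active.
No point has more.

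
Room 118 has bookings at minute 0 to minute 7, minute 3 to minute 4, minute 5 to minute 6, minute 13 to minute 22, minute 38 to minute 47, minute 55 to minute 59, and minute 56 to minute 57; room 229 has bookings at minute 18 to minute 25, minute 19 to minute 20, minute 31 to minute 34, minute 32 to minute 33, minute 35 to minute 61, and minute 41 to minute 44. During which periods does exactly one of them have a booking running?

minute 0 to minute 7, minute 13 to minute 18, minute 22 to minute 25, minute 31 to minute 34, minute 35 to minute 38, minute 47 to minute 55, minute 59 to minute 61

A, merged: minute 0 to minute 7, minute 13 to minute 22, minute 38 to minute 47, minute 55 to minute 59.
B, merged: minute 18 to minute 25, minute 31 to minute 34, minute 35 to minute 61.
Only in the first: minute 0 to minute 7, minute 13 to minute 18.
Only in the second: minute 22 to minute 25, minute 31 to minute 34, minute 35 to minute 38, minute 47 to minute 55, minute 59 to minute 61.
Together these are the periods covered by exactly one.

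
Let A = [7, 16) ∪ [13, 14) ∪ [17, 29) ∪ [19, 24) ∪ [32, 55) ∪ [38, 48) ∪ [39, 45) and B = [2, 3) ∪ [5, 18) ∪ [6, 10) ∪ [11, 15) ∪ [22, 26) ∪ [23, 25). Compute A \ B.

[18, 22) ∪ [26, 29) ∪ [32, 55)

A, merged: [7, 16), [17, 29), [32, 55).
B, merged: [2, 3), [5, 18), [22, 26).
[7, 16): fully covered by B → removed.
[17, 29) minus B → [18, 22), [26, 29).
[32, 55): no B overlap → unchanged.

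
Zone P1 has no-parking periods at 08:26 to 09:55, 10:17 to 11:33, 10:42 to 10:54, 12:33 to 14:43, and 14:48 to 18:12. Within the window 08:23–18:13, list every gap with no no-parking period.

08:23–08:26, 09:55–10:17, 11:33–12:33, 14:43–14:48, 18:12–18:13

The merged coverage is 08:26–09:55, 10:17–11:33, 12:33–14:43, 14:48–18:12.
Gaps within 08:23–18:13: 08:23–08:26, 09:55–10:17, 11:33–12:33, 14:43–14:48, 18:12–18:13.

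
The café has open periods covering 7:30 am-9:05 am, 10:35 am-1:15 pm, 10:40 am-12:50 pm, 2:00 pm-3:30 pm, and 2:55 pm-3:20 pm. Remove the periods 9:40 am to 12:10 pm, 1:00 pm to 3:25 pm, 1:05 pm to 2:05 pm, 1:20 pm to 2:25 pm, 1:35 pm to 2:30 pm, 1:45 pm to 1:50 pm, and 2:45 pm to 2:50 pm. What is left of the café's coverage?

A, merged: 7:30 am–9:05 am, 10:35 am–1:15 pm, 2:00 pm–3:30 pm.
B, merged: 9:40 am–12:10 pm, 1:00 pm–3:25 pm.
7:30 am–9:05 am is untouched.
10:35 am–1:15 pm with B removed leaves 12:10 pm–1:00 pm.
2:00 pm–3:30 pm with B removed leaves 3:25 pm–3:30 pm.

7:30 am–9:05 am, 12:10 pm–1:00 pm, 3:25 pm–3:30 pm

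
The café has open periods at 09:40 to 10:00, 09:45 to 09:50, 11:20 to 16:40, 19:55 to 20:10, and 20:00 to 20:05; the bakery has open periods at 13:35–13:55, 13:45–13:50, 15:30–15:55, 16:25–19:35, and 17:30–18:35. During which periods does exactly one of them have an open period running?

Merge the first list: 09:40-10:00, 11:20-16:40, 19:55-20:10.
Merge the second list: 13:35-13:55, 15:30-15:55, 16:25-19:35.
A \ B = 09:40-10:00, 11:20-13:35, 13:55-15:30, 15:55-16:25, 19:55-20:10.
B \ A = 16:40-19:35.
Union of the two gives the symmetric difference.

09:40-10:00, 11:20-13:35, 13:55-15:30, 15:55-16:25, 16:40-19:35, 19:55-20:10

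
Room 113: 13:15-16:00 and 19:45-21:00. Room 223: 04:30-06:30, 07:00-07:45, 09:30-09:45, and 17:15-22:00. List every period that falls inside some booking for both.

19:45–21:00

13:15–16:00: no overlap with the second set.
19:45–21:00 meets the second set on 19:45–21:00.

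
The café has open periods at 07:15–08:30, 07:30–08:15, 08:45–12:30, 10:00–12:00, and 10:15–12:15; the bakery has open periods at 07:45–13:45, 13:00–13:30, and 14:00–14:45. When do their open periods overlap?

07:45–08:30, 08:45–12:30

A, merged: 07:15–08:30, 08:45–12:30.
B, merged: 07:45–13:45, 14:00–14:45.
07:15–08:30 overlaps B on 07:45–08:30.
08:45–12:30 overlaps B on 08:45–12:30.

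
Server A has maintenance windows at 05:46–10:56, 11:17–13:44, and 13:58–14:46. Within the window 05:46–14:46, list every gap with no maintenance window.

10:56–11:17, 13:44–13:58

The merged coverage is 05:46–10:56, 11:17–13:44, 13:58–14:46.
Complement within 05:46–14:46: 10:56–11:17, 13:44–13:58.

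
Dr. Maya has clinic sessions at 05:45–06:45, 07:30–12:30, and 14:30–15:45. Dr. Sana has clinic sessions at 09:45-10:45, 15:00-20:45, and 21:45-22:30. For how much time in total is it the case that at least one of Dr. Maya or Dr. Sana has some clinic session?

A ∪ B = 05:45-06:45, 07:30-12:30, 14:30-20:45, 21:45-22:30.
Total: 1 h + 5 h + 6 h 15 min + 45 min = 13 h.

13 h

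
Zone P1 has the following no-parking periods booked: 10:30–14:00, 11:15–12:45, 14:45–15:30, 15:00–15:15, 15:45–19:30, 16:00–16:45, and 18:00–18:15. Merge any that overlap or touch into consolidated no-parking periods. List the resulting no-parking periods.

11:15–12:45 overlaps/touches 10:30–14:00 → extend to 10:30–14:00.
14:45–15:30 is disjoint → start new block.
15:00–15:15 overlaps/touches 14:45–15:30 → extend to 14:45–15:30.
15:45–19:30 is disjoint → start new block.
16:00–16:45 overlaps/touches 15:45–19:30 → extend to 15:45–19:30.
18:00–18:15 overlaps/touches 15:45–19:30 → extend to 15:45–19:30.

10:30–14:00, 14:45–15:30, 15:45–19:30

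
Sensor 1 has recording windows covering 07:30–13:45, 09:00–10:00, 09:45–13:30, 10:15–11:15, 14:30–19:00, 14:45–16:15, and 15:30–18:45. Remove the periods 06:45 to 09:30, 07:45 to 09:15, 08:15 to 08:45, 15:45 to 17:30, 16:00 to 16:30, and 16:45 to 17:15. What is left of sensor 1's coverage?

09:30-13:45, 14:30-15:45, 17:30-19:00

Merge the first list: 07:30-13:45, 14:30-19:00.
Merge the second list: 06:45-09:30, 15:45-17:30.
07:30-13:45 \ B = 09:30-13:45.
14:30-19:00 \ B = 14:30-15:45, 17:30-19:00.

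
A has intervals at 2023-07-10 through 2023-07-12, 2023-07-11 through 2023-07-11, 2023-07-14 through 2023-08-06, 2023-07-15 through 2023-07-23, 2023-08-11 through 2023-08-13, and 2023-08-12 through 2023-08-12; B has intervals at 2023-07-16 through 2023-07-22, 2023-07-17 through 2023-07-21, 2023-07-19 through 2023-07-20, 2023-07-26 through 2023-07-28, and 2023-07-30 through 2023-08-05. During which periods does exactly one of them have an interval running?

A, merged: 2023-07-10 through 2023-07-12, 2023-07-14 through 2023-08-06, 2023-08-11 through 2023-08-13.
B, merged: 2023-07-16 through 2023-07-22, 2023-07-26 through 2023-07-28, 2023-07-30 through 2023-08-05.
Only in the first: 2023-07-10 through 2023-07-12, 2023-07-14 through 2023-07-15, 2023-07-23 through 2023-07-25, 2023-07-29 through 2023-07-29, 2023-08-06 through 2023-08-06, 2023-08-11 through 2023-08-13.
Only in the second: none.
Together these are the periods covered by exactly one.

2023-07-10 through 2023-07-12, 2023-07-14 through 2023-07-15, 2023-07-23 through 2023-07-25, 2023-07-29 through 2023-07-29, 2023-08-06 through 2023-08-06, 2023-08-11 through 2023-08-13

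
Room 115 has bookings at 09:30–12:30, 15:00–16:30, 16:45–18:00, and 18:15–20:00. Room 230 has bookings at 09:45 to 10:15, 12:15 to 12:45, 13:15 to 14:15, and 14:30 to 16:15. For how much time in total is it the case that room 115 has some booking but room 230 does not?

A \ B = 09:30-09:45, 10:15-12:15, 16:15-16:30, 16:45-18:00, 18:15-20:00.
Total: 15 min + 2 h + 15 min + 1 h 15 min + 1 h 45 min = 5 h 30 min.

5 h 30 min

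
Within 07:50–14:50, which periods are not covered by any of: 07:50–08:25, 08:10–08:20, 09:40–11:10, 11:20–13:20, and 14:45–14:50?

After merging, the occupied span is 07:50–08:25, 09:40–11:10, 11:20–13:20, 14:45–14:50.
Gaps within 07:50–14:50: 08:25–09:40, 11:10–11:20, 13:20–14:45.

08:25–09:40, 11:10–11:20, 13:20–14:45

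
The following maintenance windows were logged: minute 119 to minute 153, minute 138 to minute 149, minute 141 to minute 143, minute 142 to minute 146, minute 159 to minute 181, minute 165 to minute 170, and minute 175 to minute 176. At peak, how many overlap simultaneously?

4

Walk the sorted start/end points keeping a running depth.
The depth first hits 4 at minute 142.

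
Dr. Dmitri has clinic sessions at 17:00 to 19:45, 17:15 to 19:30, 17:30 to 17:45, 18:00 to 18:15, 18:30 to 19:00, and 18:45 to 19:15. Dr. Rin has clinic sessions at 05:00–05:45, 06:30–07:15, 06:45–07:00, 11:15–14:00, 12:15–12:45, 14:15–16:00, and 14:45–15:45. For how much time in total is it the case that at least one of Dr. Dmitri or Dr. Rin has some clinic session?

8 h 45 min

First set merges to 17:00–19:45.
Second set merges to 05:00–05:45, 06:30–07:15, 11:15–14:00, 14:15–16:00.
A ∪ B = 05:00–05:45, 06:30–07:15, 11:15–14:00, 14:15–16:00, 17:00–19:45.
Total: 45 min + 45 min + 2 h 45 min + 1 h 45 min + 2 h 45 min = 8 h 45 min.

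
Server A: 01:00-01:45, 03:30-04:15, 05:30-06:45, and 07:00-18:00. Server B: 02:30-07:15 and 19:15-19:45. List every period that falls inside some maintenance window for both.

03:30–04:15, 05:30–06:45, 07:00–07:15

01:00–01:45 meets no B interval.
03:30–04:15 ∩ B → 03:30–04:15.
05:30–06:45 ∩ B → 05:30–06:45.
07:00–18:00 ∩ B → 07:00–07:15.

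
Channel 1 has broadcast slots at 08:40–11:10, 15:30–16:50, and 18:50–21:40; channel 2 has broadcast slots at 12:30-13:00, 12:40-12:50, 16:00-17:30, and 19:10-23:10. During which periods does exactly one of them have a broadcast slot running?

08:40–11:10, 12:30–13:00, 15:30–16:00, 16:50–17:30, 18:50–19:10, 21:40–23:10

Second set merges to 12:30–13:00, 16:00–17:30, 19:10–23:10.
A \ B = 08:40–11:10, 15:30–16:00, 18:50–19:10.
B \ A = 12:30–13:00, 16:50–17:30, 21:40–23:10.
Union of the two gives the symmetric difference.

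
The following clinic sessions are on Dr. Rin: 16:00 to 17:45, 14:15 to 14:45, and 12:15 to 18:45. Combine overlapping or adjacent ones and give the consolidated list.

12:15–18:45

Sort by start: 12:15–18:45, 14:15–14:45, 16:00–17:45.
14:15–14:45 overlaps/touches 12:15–18:45 → extend to 12:15–18:45.
16:00–17:45 overlaps/touches 12:15–18:45 → extend to 12:15–18:45.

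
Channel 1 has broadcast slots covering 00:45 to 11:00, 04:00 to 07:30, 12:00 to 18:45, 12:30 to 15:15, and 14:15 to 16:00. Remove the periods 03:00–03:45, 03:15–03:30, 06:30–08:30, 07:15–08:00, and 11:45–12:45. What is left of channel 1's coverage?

A, merged: 00:45-11:00, 12:00-18:45.
B, merged: 03:00-03:45, 06:30-08:30, 11:45-12:45.
00:45-11:00 with B removed leaves 00:45-03:00, 03:45-06:30, 08:30-11:00.
12:00-18:45 with B removed leaves 12:45-18:45.

00:45-03:00, 03:45-06:30, 08:30-11:00, 12:45-18:45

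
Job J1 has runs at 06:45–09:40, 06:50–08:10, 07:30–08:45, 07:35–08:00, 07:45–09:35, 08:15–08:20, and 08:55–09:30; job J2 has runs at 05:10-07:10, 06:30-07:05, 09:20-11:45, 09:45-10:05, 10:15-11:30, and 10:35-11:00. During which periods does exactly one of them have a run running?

Merge the first list: 06:45–09:40.
Merge the second list: 05:10–07:10, 09:20–11:45.
A but not B: 07:10–09:20.
B but not A: 05:10–06:45, 09:40–11:45.
Combining gives A △ B.

05:10–06:45, 07:10–09:20, 09:40–11:45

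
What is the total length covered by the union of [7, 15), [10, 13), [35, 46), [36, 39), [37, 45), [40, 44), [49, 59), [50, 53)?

Merged: [7, 15), [35, 46), [49, 59).
Lengths: 8 + 11 + 10 = 29.

29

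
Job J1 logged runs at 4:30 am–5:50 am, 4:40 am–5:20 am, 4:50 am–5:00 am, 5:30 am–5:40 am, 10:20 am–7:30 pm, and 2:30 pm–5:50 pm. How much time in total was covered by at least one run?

Merged: 4:30 am–5:50 am, 10:20 am–7:30 pm.
Lengths: 1 h 20 min + 9 h 10 min = 10 h 30 min.

10 h 30 min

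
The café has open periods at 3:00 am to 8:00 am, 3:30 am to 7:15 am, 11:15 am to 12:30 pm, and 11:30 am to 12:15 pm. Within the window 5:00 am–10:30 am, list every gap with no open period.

The merged coverage is 3:00 am–8:00 am, 11:15 am–12:30 pm.
Gaps within 5:00 am–10:30 am: 8:00 am–10:30 am.

8:00 am–10:30 am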